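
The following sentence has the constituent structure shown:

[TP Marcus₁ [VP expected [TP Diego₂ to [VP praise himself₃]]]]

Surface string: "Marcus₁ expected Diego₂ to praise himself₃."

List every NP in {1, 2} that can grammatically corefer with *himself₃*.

{2}

*himself* is an anaphor, so Principle A applies: it must be bound in its binding domain.
Binding domain of *himself₃*: the embedded TP, whose subject is Diego₂.
*Marcus₁* c-commands the anaphor but is outside its binding domain → cannot satisfy Principle A.
*Diego₂* c-commands the anaphor within its binding domain → licit binder.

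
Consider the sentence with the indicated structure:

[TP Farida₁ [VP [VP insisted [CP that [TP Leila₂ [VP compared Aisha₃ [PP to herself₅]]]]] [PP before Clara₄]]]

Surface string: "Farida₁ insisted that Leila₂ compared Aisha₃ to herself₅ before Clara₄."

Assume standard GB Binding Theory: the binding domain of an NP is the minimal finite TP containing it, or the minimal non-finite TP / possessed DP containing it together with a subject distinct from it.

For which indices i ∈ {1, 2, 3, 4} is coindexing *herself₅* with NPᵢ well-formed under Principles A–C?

{2, 3}

*herself* is an anaphor, so Principle A applies: it must be bound in its binding domain.
Binding domain of *herself₅*: the embedded TP, whose subject is Leila₂.
*Farida₁* c-commands the anaphor but is outside its binding domain → cannot satisfy Principle A.
*Leila₂* c-commands the anaphor within its binding domain → licit binder.
*Aisha₃* c-commands the anaphor within its binding domain → licit binder.
*Clara₄* does not c-command the anaphor → cannot bind it.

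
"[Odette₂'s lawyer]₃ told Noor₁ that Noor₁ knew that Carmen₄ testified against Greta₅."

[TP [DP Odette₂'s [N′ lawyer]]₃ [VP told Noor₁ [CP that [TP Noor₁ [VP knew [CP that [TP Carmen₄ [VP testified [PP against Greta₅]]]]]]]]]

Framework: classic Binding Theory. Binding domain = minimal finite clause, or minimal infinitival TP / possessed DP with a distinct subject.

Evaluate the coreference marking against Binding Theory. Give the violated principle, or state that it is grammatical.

The two coindexed NPs are *Noor₁* (the lower occurrence) and *Noor₁* (the higher occurrence).
*Noor₁* (the lower occurrence) is an R-expression. Principle C requires it to be free everywhere.
*Noor₁* (the higher occurrence) c-commands it and carries the same index.
The R-expression is bound → Principle C violation.

Principle C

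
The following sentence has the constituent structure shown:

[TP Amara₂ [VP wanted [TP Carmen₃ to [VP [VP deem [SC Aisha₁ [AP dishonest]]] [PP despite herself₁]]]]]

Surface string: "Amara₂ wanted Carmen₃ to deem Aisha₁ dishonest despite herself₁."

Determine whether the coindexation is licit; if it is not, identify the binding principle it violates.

The two coindexed NPs are *Aisha₁* and *herself₁*.
*herself₁* is an anaphor. Principle A requires it to be bound within its binding domain — the embedded TP, whose subject is Carmen₃.
Within that domain it is c-commanded by *Carmen₃*, which does not share its index.
*Aisha₁* does not c-command the anaphor at all.
The anaphor is unbound in its domain → Principle A violation.

Principle A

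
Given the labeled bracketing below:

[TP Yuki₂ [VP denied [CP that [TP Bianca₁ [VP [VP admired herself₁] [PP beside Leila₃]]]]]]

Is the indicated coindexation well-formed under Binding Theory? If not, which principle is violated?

The two coindexed NPs are *Bianca₁* and *herself₁*.
*herself₁* is an anaphor; its binding domain is the embedded TP, whose subject is Bianca₁. *Bianca₁* c-commands it within that domain and shares its index, so Principle A is satisfied.
*Bianca₁* is an R-expression; *herself₁* does not c-command it, and no other NP shares its index, so Principle C is satisfied.
All principles are respected.

grammatical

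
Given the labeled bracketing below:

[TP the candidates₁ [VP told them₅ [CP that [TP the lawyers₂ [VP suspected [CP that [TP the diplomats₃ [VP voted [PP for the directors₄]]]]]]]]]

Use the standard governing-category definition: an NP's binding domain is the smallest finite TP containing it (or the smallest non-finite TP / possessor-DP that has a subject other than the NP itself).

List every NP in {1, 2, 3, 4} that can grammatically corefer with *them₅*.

none

*them* is a pronoun, so Principle B applies: it must be free in its binding domain.
Binding domain of *them₅*: the matrix TP, whose subject is the candidates₁.
*the candidates₁* c-commands the pronoun within its binding domain → coindexation would violate Principle B.
*the lawyers₂*: the pronoun c-commands this R-expression → coindexation would violate Principle C on *the lawyers₂*.
*the diplomats₃*: the pronoun c-commands this R-expression → coindexation would violate Principle C on *the diplomats₃*.
*the directors₄*: the pronoun c-commands this R-expression → coindexation would violate Principle C on *the directors₄*.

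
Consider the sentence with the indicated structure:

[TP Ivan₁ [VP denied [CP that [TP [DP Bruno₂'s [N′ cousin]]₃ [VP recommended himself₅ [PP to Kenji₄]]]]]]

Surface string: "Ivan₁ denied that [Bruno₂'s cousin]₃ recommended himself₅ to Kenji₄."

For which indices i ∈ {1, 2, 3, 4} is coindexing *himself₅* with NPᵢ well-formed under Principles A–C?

{3}

*himself* is an anaphor, so Principle A applies: it must be bound in its binding domain.
Binding domain of *himself₅*: the embedded TP, whose subject is [Bruno₂'s cousin]₃.
*Ivan₁* c-commands the anaphor but is outside its binding domain → cannot satisfy Principle A.
*Bruno₂* does not c-command the anaphor → cannot bind it.
*[Bruno₂'s cousin]₃* c-commands the anaphor within its binding domain → licit binder.
*Kenji₄* does not c-command the anaphor → cannot bind it.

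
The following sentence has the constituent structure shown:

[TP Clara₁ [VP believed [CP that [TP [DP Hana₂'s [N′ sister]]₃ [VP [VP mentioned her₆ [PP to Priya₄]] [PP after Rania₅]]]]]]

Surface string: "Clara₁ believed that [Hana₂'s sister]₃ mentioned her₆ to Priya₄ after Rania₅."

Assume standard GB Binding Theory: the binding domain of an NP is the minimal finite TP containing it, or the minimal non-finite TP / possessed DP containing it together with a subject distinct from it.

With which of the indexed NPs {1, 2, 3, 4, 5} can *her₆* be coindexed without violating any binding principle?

*her* is a pronoun, so Principle B applies: it must be free in its binding domain.
Binding domain of *her₆*: the embedded TP, whose subject is [Hana₂'s sister]₃.
*Clara₁* c-commands the pronoun but from outside its binding domain, and is not c-commanded by it → coindexation permitted.
*Hana₂* and the pronoun do not c-command one another → neither Principle B nor Principle C is at stake; coindexation permitted.
*[Hana₂'s sister]₃* c-commands the pronoun within its binding domain → coindexation would violate Principle B.
*Priya₄*: the pronoun c-commands this R-expression → coindexation would violate Principle C on *Priya₄*.
*Rania₅* and the pronoun do not c-command one another → neither Principle B nor Principle C is at stake; coindexation permitted.

{1, 2, 5}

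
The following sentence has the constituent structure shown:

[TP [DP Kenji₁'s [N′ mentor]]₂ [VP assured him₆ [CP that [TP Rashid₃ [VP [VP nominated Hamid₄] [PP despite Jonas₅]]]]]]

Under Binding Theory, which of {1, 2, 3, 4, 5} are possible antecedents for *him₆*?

{1}

*him* is a pronoun, so Principle B applies: it must be free in its binding domain.
Binding domain of *him₆*: the matrix TP, whose subject is [Kenji₁'s mentor]₂.
*Kenji₁* and the pronoun do not c-command one another → neither Principle B nor Principle C is at stake; coindexation permitted.
*[Kenji₁'s mentor]₂* c-commands the pronoun within its binding domain → coindexation would violate Principle B.
*Rashid₃*: the pronoun c-commands this R-expression → coindexation would violate Principle C on *Rashid₃*.
*Hamid₄*: the pronoun c-commands this R-expression → coindexation would violate Principle C on *Hamid₄*.
*Jonas₅*: the pronoun c-commands this R-expression → coindexation would violate Principle C on *Jonas₅*.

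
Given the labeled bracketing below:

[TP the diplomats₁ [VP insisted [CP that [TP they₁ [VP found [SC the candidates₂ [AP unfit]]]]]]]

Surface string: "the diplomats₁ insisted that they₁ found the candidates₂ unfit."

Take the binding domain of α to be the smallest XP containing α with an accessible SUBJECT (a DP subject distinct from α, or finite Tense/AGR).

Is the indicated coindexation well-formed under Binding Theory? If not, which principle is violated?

grammatical

The two coindexed NPs are *the diplomats₁* and *they₁*.
*they₁* is a pronoun; nothing c-commands it within its binding domain (the embedded TP.), so Principle B holds trivially.
*the diplomats₁* is an R-expression; *they₁* does not c-command it, and no other NP shares its index, so Principle C is satisfied.
All principles are respected.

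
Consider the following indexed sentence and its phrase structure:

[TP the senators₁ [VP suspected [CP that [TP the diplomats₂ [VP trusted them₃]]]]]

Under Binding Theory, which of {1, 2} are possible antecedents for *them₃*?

{1}

*them* is a pronoun, so Principle B applies: it must be free in its binding domain.
Binding domain of *them₃*: the embedded TP, whose subject is the diplomats₂.
*the senators₁* c-commands the pronoun but from outside its binding domain, and is not c-commanded by it → coindexation permitted.
*the diplomats₂* c-commands the pronoun within its binding domain → coindexation would violate Principle B.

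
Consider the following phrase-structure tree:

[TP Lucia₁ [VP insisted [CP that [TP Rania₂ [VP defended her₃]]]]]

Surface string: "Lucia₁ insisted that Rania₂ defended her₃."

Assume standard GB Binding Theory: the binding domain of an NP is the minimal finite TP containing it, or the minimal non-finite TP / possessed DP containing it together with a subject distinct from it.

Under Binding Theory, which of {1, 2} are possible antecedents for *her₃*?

{1}

*her* is a pronoun, so Principle B applies: it must be free in its binding domain.
Binding domain of *her₃*: the embedded TP, whose subject is Rania₂.
*Lucia₁* c-commands the pronoun but from outside its binding domain, and is not c-commanded by it → coindexation permitted.
*Rania₂* c-commands the pronoun within its binding domain → coindexation would violate Principle B.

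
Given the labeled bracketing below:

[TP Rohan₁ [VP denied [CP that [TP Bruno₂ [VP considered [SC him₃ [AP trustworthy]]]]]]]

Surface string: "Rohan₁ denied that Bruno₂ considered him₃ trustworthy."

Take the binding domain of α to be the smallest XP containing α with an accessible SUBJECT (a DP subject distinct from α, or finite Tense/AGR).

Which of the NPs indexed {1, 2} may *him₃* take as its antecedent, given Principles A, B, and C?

*him* is a pronoun, so Principle B applies: it must be free in its binding domain.
Binding domain of *him₃*: the embedded TP, whose subject is Bruno₂.
*Rohan₁* c-commands the pronoun but from outside its binding domain, and is not c-commanded by it → coindexation permitted.
*Bruno₂* c-commands the pronoun within its binding domain → coindexation would violate Principle B.

{1}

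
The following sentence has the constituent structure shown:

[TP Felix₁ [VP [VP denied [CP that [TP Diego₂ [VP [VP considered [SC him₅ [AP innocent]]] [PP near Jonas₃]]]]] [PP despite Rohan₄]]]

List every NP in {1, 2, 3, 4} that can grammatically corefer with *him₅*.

*him* is a pronoun, so Principle B applies: it must be free in its binding domain.
Binding domain of *him₅*: the embedded TP, whose subject is Diego₂.
*Felix₁* c-commands the pronoun but from outside its binding domain, and is not c-commanded by it → coindexation permitted.
*Diego₂* c-commands the pronoun within its binding domain → coindexation would violate Principle B.
*Jonas₃* and the pronoun do not c-command one another → neither Principle B nor Principle C is at stake; coindexation permitted.
*Rohan₄* and the pronoun do not c-command one another → neither Principle B nor Principle C is at stake; coindexation permitted.

{1, 3, 4}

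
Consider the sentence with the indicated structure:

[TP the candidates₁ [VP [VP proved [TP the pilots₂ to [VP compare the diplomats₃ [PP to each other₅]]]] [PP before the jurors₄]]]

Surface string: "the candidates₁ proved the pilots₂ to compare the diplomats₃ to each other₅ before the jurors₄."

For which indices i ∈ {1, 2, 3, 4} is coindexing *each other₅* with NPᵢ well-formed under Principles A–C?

*each other* is an anaphor, so Principle A applies: it must be bound in its binding domain.
Binding domain of *each other₅*: the embedded TP, whose subject is the pilots₂.
*the candidates₁* c-commands the anaphor but is outside its binding domain → cannot satisfy Principle A.
*the pilots₂* c-commands the anaphor within its binding domain → licit binder.
*the diplomats₃* c-commands the anaphor within its binding domain → licit binder.
*the jurors₄* does not c-command the anaphor → cannot bind it.

{2, 3}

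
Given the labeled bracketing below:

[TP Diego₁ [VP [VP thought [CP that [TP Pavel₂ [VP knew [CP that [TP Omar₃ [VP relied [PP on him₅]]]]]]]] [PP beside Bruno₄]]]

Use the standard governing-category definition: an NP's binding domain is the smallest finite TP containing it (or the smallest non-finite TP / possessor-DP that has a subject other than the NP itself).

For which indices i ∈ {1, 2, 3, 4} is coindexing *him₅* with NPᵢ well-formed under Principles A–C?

{1, 2, 4}

*him* is a pronoun, so Principle B applies: it must be free in its binding domain.
Binding domain of *him₅*: the embedded TP, whose subject is Omar₃.
*Diego₁* c-commands the pronoun but from outside its binding domain, and is not c-commanded by it → coindexation permitted.
*Pavel₂* c-commands the pronoun but from outside its binding domain, and is not c-commanded by it → coindexation permitted.
*Omar₃* c-commands the pronoun within its binding domain → coindexation would violate Principle B.
*Bruno₄* and the pronoun do not c-command one another → neither Principle B nor Principle C is at stake; coindexation permitted.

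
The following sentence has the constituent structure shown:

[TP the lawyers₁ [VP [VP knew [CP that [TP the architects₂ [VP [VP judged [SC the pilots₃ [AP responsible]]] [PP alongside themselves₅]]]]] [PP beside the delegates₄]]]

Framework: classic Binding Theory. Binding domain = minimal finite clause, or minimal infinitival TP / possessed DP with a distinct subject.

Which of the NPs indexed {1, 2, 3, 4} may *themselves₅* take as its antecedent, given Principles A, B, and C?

*themselves* is an anaphor, so Principle A applies: it must be bound in its binding domain.
Binding domain of *themselves₅*: the embedded TP, whose subject is the architects₂.
*the lawyers₁* c-commands the anaphor but is outside its binding domain → cannot satisfy Principle A.
*the architects₂* c-commands the anaphor within its binding domain → licit binder.
*the pilots₃* does not c-command the anaphor → cannot bind it.
*the delegates₄* does not c-command the anaphor → cannot bind it.

{2}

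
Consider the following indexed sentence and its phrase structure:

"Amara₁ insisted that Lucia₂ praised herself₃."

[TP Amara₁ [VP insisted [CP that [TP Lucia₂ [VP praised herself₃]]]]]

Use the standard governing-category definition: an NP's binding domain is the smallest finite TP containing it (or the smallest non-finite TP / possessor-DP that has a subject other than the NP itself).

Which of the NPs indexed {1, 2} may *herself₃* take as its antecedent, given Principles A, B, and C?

{2}

*herself* is an anaphor, so Principle A applies: it must be bound in its binding domain.
Binding domain of *herself₃*: the embedded TP, whose subject is Lucia₂.
*Amara₁* c-commands the anaphor but is outside its binding domain → cannot satisfy Principle A.
*Lucia₂* c-commands the anaphor within its binding domain → licit binder.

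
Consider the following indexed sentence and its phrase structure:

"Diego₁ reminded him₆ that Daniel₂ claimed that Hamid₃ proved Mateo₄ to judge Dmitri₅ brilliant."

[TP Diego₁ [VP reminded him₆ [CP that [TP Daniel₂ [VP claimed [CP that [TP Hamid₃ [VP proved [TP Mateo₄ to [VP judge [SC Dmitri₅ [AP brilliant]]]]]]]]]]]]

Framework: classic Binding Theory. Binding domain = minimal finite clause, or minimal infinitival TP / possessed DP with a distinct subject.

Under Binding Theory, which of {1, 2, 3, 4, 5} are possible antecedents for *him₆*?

*him* is a pronoun, so Principle B applies: it must be free in its binding domain.
Binding domain of *him₆*: the matrix TP, whose subject is Diego₁.
*Diego₁* c-commands the pronoun within its binding domain → coindexation would violate Principle B.
*Daniel₂*: the pronoun c-commands this R-expression → coindexation would violate Principle C on *Daniel₂*.
*Hamid₃*: the pronoun c-commands this R-expression → coindexation would violate Principle C on *Hamid₃*.
*Mateo₄*: the pronoun c-commands this R-expression → coindexation would violate Principle C on *Mateo₄*.
*Dmitri₅*: the pronoun c-commands this R-expression → coindexation would violate Principle C on *Dmitri₅*.

none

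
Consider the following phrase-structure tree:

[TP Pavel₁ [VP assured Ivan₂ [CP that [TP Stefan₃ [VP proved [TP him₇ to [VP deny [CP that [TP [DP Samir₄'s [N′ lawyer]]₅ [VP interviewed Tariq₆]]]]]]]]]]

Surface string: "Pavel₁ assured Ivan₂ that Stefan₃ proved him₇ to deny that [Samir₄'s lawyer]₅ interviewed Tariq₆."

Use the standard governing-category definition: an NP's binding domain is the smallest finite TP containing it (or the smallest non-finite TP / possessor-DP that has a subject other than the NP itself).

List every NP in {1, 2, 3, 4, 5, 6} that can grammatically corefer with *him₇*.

{1, 2}

*him* is a pronoun, so Principle B applies: it must be free in its binding domain.
Binding domain of *him₇*: the embedded TP, whose subject is Stefan₃.
*Pavel₁* c-commands the pronoun but from outside its binding domain, and is not c-commanded by it → coindexation permitted.
*Ivan₂* c-commands the pronoun but from outside its binding domain, and is not c-commanded by it → coindexation permitted.
*Stefan₃* c-commands the pronoun within its binding domain → coindexation would violate Principle B.
*Samir₄*: the pronoun c-commands this R-expression → coindexation would violate Principle C on *Samir₄*.
*[Samir₄'s lawyer]₅*: the pronoun c-commands this R-expression → coindexation would violate Principle C on *[Samir₄'s lawyer]₅*.
*Tariq₆*: the pronoun c-commands this R-expression → coindexation would violate Principle C on *Tariq₆*.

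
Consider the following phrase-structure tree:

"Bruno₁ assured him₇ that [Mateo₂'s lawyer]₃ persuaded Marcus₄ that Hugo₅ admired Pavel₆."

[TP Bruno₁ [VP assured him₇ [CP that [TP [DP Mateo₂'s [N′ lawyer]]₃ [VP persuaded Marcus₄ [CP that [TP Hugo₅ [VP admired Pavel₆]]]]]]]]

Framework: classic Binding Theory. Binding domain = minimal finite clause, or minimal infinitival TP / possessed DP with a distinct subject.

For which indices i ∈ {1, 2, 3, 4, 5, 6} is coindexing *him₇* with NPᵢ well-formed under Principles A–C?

*him* is a pronoun, so Principle B applies: it must be free in its binding domain.
Binding domain of *him₇*: the matrix TP, whose subject is Bruno₁.
*Bruno₁* c-commands the pronoun within its binding domain → coindexation would violate Principle B.
*Mateo₂*: the pronoun c-commands this R-expression → coindexation would violate Principle C on *Mateo₂*.
*[Mateo₂'s lawyer]₃*: the pronoun c-commands this R-expression → coindexation would violate Principle C on *[Mateo₂'s lawyer]₃*.
*Marcus₄*: the pronoun c-commands this R-expression → coindexation would violate Principle C on *Marcus₄*.
*Hugo₅*: the pronoun c-commands this R-expression → coindexation would violate Principle C on *Hugo₅*.
*Pavel₆*: the pronoun c-commands this R-expression → coindexation would violate Principle C on *Pavel₆*.

none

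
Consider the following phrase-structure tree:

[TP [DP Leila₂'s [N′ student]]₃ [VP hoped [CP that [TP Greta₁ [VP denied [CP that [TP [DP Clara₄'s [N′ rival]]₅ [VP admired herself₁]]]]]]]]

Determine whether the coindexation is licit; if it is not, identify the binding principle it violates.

Principle A

The two coindexed NPs are *Greta₁* and *herself₁*.
*herself₁* is an anaphor. Principle A requires it to be bound within its binding domain — the embedded TP, whose subject is [Clara₄'s rival]₅.
Within that domain it is c-commanded by *[Clara₄'s rival]₅*, which does not share its index.
*Greta₁* does c-command the anaphor, but from outside its binding domain.
The anaphor is unbound in its domain → Principle A violation.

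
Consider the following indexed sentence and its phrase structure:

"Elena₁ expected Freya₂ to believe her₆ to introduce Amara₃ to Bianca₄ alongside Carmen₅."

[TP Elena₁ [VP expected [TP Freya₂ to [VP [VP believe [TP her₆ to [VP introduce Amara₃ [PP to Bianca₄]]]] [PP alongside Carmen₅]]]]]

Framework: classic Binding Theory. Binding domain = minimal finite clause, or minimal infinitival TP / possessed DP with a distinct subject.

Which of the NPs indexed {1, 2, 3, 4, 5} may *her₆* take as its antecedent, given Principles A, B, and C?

{1, 5}

*her* is a pronoun, so Principle B applies: it must be free in its binding domain.
Binding domain of *her₆*: the embedded TP, whose subject is Freya₂.
*Elena₁* c-commands the pronoun but from outside its binding domain, and is not c-commanded by it → coindexation permitted.
*Freya₂* c-commands the pronoun within its binding domain → coindexation would violate Principle B.
*Amara₃*: the pronoun c-commands this R-expression → coindexation would violate Principle C on *Amara₃*.
*Bianca₄*: the pronoun c-commands this R-expression → coindexation would violate Principle C on *Bianca₄*.
*Carmen₅* and the pronoun do not c-command one another → neither Principle B nor Principle C is at stake; coindexation permitted.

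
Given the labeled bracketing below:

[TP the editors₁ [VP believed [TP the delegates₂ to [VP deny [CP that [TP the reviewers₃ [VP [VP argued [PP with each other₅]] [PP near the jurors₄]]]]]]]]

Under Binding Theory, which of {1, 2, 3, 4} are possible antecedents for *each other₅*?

*each other* is an anaphor, so Principle A applies: it must be bound in its binding domain.
Binding domain of *each other₅*: the embedded TP, whose subject is the reviewers₃.
*the editors₁* c-commands the anaphor but is outside its binding domain → cannot satisfy Principle A.
*the delegates₂* c-commands the anaphor but is outside its binding domain → cannot satisfy Principle A.
*the reviewers₃* c-commands the anaphor within its binding domain → licit binder.
*the jurors₄* does not c-command the anaphor → cannot bind it.

{3}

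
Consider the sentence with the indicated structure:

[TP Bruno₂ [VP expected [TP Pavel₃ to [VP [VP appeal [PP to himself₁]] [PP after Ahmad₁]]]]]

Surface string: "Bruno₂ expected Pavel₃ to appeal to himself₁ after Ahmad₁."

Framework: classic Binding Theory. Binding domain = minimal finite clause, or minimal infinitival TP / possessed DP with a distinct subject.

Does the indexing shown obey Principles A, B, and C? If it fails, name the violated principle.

Principle A

The two coindexed NPs are *Ahmad₁* and *himself₁*.
*himself₁* is an anaphor. Principle A requires it to be bound within its binding domain — the embedded TP, whose subject is Pavel₃.
Within that domain it is c-commanded by *Pavel₃*, which does not share its index.
*Ahmad₁* does not c-command the anaphor at all.
The anaphor is unbound in its domain → Principle A violation.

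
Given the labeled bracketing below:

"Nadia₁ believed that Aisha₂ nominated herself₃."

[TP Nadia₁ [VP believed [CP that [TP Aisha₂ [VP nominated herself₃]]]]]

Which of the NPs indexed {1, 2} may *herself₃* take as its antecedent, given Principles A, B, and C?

{2}

*herself* is an anaphor, so Principle A applies: it must be bound in its binding domain.
Binding domain of *herself₃*: the embedded TP, whose subject is Aisha₂.
*Nadia₁* c-commands the anaphor but is outside its binding domain → cannot satisfy Principle A.
*Aisha₂* c-commands the anaphor within its binding domain → licit binder.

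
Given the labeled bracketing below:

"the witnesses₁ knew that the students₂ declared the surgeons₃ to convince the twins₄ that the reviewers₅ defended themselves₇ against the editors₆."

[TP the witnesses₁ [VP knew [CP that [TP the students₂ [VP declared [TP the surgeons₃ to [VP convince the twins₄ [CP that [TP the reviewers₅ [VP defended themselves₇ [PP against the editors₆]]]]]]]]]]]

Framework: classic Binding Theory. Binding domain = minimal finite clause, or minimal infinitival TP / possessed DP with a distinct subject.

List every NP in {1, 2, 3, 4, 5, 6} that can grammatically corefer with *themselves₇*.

{5}

*themselves* is an anaphor, so Principle A applies: it must be bound in its binding domain.
Binding domain of *themselves₇*: the embedded TP, whose subject is the reviewers₅.
*the witnesses₁* c-commands the anaphor but is outside its binding domain → cannot satisfy Principle A.
*the students₂* c-commands the anaphor but is outside its binding domain → cannot satisfy Principle A.
*the surgeons₃* c-commands the anaphor but is outside its binding domain → cannot satisfy Principle A.
*the twins₄* c-commands the anaphor but is outside its binding domain → cannot satisfy Principle A.
*the reviewers₅* c-commands the anaphor within its binding domain → licit binder.
*the editors₆* does not c-command the anaphor → cannot bind it.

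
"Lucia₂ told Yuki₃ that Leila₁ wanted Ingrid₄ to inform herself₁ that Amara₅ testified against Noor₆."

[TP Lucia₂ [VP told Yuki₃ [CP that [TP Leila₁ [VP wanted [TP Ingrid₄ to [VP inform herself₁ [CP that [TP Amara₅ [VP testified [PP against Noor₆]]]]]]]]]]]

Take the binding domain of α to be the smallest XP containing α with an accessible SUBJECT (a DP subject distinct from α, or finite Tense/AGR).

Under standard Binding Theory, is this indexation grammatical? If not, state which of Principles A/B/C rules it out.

The two coindexed NPs are *Leila₁* and *herself₁*.
*herself₁* is an anaphor. Principle A requires it to be bound within its binding domain — the embedded TP, whose subject is Ingrid₄.
Within that domain it is c-commanded by *Ingrid₄*, which does not share its index.
*Leila₁* does c-command the anaphor, but from outside its binding domain.
The anaphor is unbound in its domain → Principle A violation.

Principle A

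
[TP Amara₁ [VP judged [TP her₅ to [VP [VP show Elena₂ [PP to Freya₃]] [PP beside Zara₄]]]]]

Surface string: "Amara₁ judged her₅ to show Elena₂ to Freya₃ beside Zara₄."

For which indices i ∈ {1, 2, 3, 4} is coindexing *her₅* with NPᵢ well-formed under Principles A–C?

none

*her* is a pronoun, so Principle B applies: it must be free in its binding domain.
Binding domain of *her₅*: the matrix TP, whose subject is Amara₁.
*Amara₁* c-commands the pronoun within its binding domain → coindexation would violate Principle B.
*Elena₂*: the pronoun c-commands this R-expression → coindexation would violate Principle C on *Elena₂*.
*Freya₃*: the pronoun c-commands this R-expression → coindexation would violate Principle C on *Freya₃*.
*Zara₄*: the pronoun c-commands this R-expression → coindexation would violate Principle C on *Zara₄*.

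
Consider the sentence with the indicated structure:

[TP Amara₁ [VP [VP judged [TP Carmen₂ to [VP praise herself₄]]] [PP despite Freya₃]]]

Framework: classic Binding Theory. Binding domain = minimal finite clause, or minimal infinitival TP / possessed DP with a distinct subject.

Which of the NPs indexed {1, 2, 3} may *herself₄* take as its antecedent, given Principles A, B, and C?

*herself* is an anaphor, so Principle A applies: it must be bound in its binding domain.
Binding domain of *herself₄*: the embedded TP, whose subject is Carmen₂.
*Amara₁* c-commands the anaphor but is outside its binding domain → cannot satisfy Principle A.
*Carmen₂* c-commands the anaphor within its binding domain → licit binder.
*Freya₃* does not c-command the anaphor → cannot bind it.

{2}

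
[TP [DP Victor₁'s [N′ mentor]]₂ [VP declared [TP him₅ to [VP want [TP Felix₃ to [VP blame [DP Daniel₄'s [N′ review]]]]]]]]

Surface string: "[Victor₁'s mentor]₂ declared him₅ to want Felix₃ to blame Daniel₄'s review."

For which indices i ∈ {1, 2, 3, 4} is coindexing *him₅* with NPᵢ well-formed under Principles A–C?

*him* is a pronoun, so Principle B applies: it must be free in its binding domain.
Binding domain of *him₅*: the matrix TP, whose subject is [Victor₁'s mentor]₂.
*Victor₁* and the pronoun do not c-command one another → neither Principle B nor Principle C is at stake; coindexation permitted.
*[Victor₁'s mentor]₂* c-commands the pronoun within its binding domain → coindexation would violate Principle B.
*Felix₃*: the pronoun c-commands this R-expression → coindexation would violate Principle C on *Felix₃*.
*Daniel₄*: the pronoun c-commands this R-expression → coindexation would violate Principle C on *Daniel₄*.

{1}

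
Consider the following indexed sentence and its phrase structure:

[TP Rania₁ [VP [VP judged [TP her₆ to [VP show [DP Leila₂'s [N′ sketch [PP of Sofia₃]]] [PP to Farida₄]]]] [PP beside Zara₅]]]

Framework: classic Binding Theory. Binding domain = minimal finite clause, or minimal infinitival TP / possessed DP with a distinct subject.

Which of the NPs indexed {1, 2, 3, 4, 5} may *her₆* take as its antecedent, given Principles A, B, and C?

*her* is a pronoun, so Principle B applies: it must be free in its binding domain.
Binding domain of *her₆*: the matrix TP, whose subject is Rania₁.
*Rania₁* c-commands the pronoun within its binding domain → coindexation would violate Principle B.
*Leila₂*: the pronoun c-commands this R-expression → coindexation would violate Principle C on *Leila₂*.
*Sofia₃*: the pronoun c-commands this R-expression → coindexation would violate Principle C on *Sofia₃*.
*Farida₄*: the pronoun c-commands this R-expression → coindexation would violate Principle C on *Farida₄*.
*Zara₅* and the pronoun do not c-command one another → neither Principle B nor Principle C is at stake; coindexation permitted.

{5}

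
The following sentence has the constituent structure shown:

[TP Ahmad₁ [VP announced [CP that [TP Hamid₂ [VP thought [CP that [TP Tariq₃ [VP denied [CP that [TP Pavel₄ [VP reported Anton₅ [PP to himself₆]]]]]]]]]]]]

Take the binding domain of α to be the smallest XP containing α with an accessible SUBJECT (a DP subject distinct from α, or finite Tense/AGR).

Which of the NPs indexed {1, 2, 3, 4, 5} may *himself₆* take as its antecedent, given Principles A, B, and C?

{4, 5}

*himself* is an anaphor, so Principle A applies: it must be bound in its binding domain.
Binding domain of *himself₆*: the embedded TP, whose subject is Pavel₄.
*Ahmad₁* c-commands the anaphor but is outside its binding domain → cannot satisfy Principle A.
*Hamid₂* c-commands the anaphor but is outside its binding domain → cannot satisfy Principle A.
*Tariq₃* c-commands the anaphor but is outside its binding domain → cannot satisfy Principle A.
*Pavel₄* c-commands the anaphor within its binding domain → licit binder.
*Anton₅* c-commands the anaphor within its binding domain → licit binder.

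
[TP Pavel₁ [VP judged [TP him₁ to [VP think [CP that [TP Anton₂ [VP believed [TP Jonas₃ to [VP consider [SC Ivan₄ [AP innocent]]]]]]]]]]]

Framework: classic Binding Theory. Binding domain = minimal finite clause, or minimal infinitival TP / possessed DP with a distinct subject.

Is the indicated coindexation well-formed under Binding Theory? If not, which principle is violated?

The two coindexed NPs are *Pavel₁* and *him₁*.
*him₁* is a pronoun. Its binding domain is the matrix TP, whose subject is Pavel₁.
*Pavel₁* c-commands it within that domain and carries the same index.
The pronoun is locally bound → Principle B violation.

Principle B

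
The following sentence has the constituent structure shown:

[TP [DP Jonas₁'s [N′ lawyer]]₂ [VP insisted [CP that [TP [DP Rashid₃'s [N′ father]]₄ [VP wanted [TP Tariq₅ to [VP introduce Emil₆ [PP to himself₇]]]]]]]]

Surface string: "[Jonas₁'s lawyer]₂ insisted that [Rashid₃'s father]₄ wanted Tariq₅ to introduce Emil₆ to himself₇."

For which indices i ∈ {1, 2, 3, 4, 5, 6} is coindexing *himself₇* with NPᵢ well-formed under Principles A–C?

{5, 6}

*himself* is an anaphor, so Principle A applies: it must be bound in its binding domain.
Binding domain of *himself₇*: the embedded TP, whose subject is Tariq₅.
*Jonas₁* does not c-command the anaphor → cannot bind it.
*[Jonas₁'s lawyer]₂* c-commands the anaphor but is outside its binding domain → cannot satisfy Principle A.
*Rashid₃* does not c-command the anaphor → cannot bind it.
*[Rashid₃'s father]₄* c-commands the anaphor but is outside its binding domain → cannot satisfy Principle A.
*Tariq₅* c-commands the anaphor within its binding domain → licit binder.
*Emil₆* c-commands the anaphor within its binding domain → licit binder.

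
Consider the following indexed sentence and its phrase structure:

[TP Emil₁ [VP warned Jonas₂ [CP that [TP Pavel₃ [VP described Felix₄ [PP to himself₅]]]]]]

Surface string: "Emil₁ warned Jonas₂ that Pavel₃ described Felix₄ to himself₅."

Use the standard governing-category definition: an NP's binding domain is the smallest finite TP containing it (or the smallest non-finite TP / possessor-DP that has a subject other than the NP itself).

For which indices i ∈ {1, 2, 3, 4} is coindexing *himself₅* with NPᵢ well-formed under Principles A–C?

{3, 4}

*himself* is an anaphor, so Principle A applies: it must be bound in its binding domain.
Binding domain of *himself₅*: the embedded TP, whose subject is Pavel₃.
*Emil₁* c-commands the anaphor but is outside its binding domain → cannot satisfy Principle A.
*Jonas₂* c-commands the anaphor but is outside its binding domain → cannot satisfy Principle A.
*Pavel₃* c-commands the anaphor within its binding domain → licit binder.
*Felix₄* c-commands the anaphor within its binding domain → licit binder.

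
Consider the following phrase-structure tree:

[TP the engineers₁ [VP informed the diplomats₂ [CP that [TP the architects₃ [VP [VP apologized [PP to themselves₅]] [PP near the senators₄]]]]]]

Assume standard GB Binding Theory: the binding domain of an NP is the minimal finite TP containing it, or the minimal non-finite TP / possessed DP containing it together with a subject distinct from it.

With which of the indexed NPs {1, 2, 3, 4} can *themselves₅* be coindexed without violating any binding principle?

*themselves* is an anaphor, so Principle A applies: it must be bound in its binding domain.
Binding domain of *themselves₅*: the embedded TP, whose subject is the architects₃.
*the engineers₁* c-commands the anaphor but is outside its binding domain → cannot satisfy Principle A.
*the diplomats₂* c-commands the anaphor but is outside its binding domain → cannot satisfy Principle A.
*the architects₃* c-commands the anaphor within its binding domain → licit binder.
*the senators₄* does not c-command the anaphor → cannot bind it.

{3}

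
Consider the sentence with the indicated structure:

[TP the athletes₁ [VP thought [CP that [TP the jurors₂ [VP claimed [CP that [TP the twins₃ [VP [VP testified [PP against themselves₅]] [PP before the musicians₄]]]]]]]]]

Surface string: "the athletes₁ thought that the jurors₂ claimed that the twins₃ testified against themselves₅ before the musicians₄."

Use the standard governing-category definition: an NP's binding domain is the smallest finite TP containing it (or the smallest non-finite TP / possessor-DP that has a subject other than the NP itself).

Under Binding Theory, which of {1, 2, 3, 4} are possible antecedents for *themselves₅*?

*themselves* is an anaphor, so Principle A applies: it must be bound in its binding domain.
Binding domain of *themselves₅*: the embedded TP, whose subject is the twins₃.
*the athletes₁* c-commands the anaphor but is outside its binding domain → cannot satisfy Principle A.
*the jurors₂* c-commands the anaphor but is outside its binding domain → cannot satisfy Principle A.
*the twins₃* c-commands the anaphor within its binding domain → licit binder.
*the musicians₄* does not c-command the anaphor → cannot bind it.

{3}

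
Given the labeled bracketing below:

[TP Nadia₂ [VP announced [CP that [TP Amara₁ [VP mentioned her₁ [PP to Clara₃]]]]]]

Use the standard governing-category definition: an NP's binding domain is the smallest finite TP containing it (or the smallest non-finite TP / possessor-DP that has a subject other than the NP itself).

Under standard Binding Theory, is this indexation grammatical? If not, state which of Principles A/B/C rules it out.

The two coindexed NPs are *Amara₁* and *her₁*.
*her₁* is a pronoun. Its binding domain is the embedded TP, whose subject is Amara₁.
*Amara₁* c-commands it within that domain and carries the same index.
The pronoun is locally bound → Principle B violation.

Principle B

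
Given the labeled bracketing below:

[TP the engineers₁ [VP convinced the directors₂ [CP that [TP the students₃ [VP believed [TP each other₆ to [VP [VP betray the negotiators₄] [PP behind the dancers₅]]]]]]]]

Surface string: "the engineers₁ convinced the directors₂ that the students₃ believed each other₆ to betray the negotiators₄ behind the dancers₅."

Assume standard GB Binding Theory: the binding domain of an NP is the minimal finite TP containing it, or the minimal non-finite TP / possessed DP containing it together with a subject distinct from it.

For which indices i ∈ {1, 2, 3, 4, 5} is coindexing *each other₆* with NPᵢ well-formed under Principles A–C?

{3}

*each other* is an anaphor, so Principle A applies: it must be bound in its binding domain.
Binding domain of *each other₆*: the embedded TP, whose subject is the students₃.
*the engineers₁* c-commands the anaphor but is outside its binding domain → cannot satisfy Principle A.
*the directors₂* c-commands the anaphor but is outside its binding domain → cannot satisfy Principle A.
*the students₃* c-commands the anaphor within its binding domain → licit binder.
*the negotiators₄* does not c-command the anaphor → cannot bind it.
*the dancers₅* does not c-command the anaphor → cannot bind it.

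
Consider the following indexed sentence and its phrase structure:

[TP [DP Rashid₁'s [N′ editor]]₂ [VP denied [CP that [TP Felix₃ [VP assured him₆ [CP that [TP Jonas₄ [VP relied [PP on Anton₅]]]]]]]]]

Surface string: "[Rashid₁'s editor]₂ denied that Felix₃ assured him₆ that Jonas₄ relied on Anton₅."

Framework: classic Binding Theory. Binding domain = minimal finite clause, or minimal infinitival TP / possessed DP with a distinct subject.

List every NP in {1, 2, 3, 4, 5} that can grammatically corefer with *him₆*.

*him* is a pronoun, so Principle B applies: it must be free in its binding domain.
Binding domain of *him₆*: the embedded TP, whose subject is Felix₃.
*Rashid₁* and the pronoun do not c-command one another → neither Principle B nor Principle C is at stake; coindexation permitted.
*[Rashid₁'s editor]₂* c-commands the pronoun but from outside its binding domain, and is not c-commanded by it → coindexation permitted.
*Felix₃* c-commands the pronoun within its binding domain → coindexation would violate Principle B.
*Jonas₄*: the pronoun c-commands this R-expression → coindexation would violate Principle C on *Jonas₄*.
*Anton₅*: the pronoun c-commands this R-expression → coindexation would violate Principle C on *Anton₅*.

{1, 2}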